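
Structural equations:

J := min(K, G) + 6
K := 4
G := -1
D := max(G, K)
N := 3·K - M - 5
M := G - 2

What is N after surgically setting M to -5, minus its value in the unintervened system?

The intervention breaks the incoming arrows to M: M := G - 2 no longer applies, and M = -5.
N = 3·K - M - 5  [with K=4, M=-5]  = 12
Without intervention: M = G - 2  [with G=-1]  = -3; N = 3·K - M - 5  [with K=4, M=-3]  = 10.
Change = 12 − 10 = 2.

2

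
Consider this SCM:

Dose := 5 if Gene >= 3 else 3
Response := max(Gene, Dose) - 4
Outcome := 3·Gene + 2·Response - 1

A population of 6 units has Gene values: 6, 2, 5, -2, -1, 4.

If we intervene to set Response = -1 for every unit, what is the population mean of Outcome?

4

Under do(Response=-1), Response's equation is replaced by Response=-1 for every unit. Per-unit Outcome: 15, 3, 12, -9, -6, 9. Mean = 4.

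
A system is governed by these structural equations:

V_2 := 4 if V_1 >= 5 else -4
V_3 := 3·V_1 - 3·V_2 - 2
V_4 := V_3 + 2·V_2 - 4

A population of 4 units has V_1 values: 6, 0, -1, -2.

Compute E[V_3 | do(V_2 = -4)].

Every unit gets V_2=-4 under the intervention. V_3 values become 28, 10, 7, 4; E[V_3|do(V_2=-4)] = 12.25.

12.25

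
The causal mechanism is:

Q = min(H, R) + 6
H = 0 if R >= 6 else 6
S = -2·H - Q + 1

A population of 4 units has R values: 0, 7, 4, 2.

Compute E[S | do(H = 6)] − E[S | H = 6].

-1

do(H=6) breaks H's dependence on R. With H=6 fixed, S across the units is -17, -23, -21, -19, mean -20.
Observing H=6 restricts to units where H's equation naturally yields 6: R ∈ {0, 4, 2}. In that subpopulation S = -17, -21, -19, mean -19.
Difference = -20 − (-19) = -1.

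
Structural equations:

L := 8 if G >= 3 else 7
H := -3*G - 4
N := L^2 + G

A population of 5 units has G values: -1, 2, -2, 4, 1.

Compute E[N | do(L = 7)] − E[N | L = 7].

The intervention sets L=7 in all 5 units regardless of G. Recomputing N per unit gives 48, 51, 47, 53, 50; average 49.8.
Conditioning on L=7 selects the 4 unit(s) with G ∈ {-1, 2, -2, 1}. Their N values: 48, 51, 47, 50. Mean = 49.
Difference = 49.8 − 49 = 0.8.

0.8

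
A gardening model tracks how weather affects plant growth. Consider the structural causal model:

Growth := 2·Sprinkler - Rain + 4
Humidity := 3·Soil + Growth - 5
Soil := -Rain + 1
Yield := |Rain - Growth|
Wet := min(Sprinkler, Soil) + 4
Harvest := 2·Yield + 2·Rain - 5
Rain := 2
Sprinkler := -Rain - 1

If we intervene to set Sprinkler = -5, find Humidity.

-16

Under do(Sprinkler=-5), the mechanism Sprinkler := -Rain - 1 is discarded; Sprinkler is fixed at -5.
Soil = -Rain + 1  [with Rain=2]  = -1
Growth = 2·Sprinkler - Rain + 4  [with Sprinkler=-5, Rain=2]  = -8
Humidity = 3·Soil + Growth - 5  [with Soil=-1, Growth=-8]  = -16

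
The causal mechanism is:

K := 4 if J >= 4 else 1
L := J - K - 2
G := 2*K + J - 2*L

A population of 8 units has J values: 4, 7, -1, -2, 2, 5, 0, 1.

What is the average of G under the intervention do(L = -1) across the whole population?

Every unit gets L=-1 under the intervention. G values become 14, 17, 3, 2, 6, 15, 4, 5; E[G|do(L=-1)] = 8.25.

8.25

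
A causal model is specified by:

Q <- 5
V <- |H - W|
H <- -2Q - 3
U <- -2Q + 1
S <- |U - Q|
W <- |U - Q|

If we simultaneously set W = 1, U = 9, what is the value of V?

Setting W = 1, U = 9 by intervention discards those variables' equations.
H = -2Q - 3  [with Q=5]  = -13
V = |H - W|  [with H=-13, W=1]  = 14

14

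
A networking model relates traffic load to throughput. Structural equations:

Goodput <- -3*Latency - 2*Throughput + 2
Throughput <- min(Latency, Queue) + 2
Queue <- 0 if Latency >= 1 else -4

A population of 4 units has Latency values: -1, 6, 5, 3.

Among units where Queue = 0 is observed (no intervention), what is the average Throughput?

E[Throughput|Queue=0] averages over only the 3 units with Queue=0 (Latency = 6, 5, 3): Throughput = 2, 2, 2, mean 2.

2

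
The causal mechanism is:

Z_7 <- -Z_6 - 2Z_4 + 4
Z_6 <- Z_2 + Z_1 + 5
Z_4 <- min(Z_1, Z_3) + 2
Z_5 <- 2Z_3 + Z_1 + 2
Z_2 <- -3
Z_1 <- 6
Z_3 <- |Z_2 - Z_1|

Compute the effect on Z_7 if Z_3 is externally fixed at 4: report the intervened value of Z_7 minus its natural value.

4

The intervention breaks the incoming arrows to Z_3: Z_3 <- |Z_2 - Z_1| no longer applies, and Z_3 = 4.
Z_4 = min(Z_1, Z_3) + 2  [with Z_1=6, Z_3=4]  = 6
Z_6 = Z_2 + Z_1 + 5  [with Z_2=-3, Z_1=6]  = 8
Z_7 = -Z_6 - 2Z_4 + 4  [with Z_6=8, Z_4=6]  = -16
Without intervention: Z_3 = |Z_2 - Z_1|  [with Z_2=-3, Z_1=6]  = 9; Z_4 = min(Z_1, Z_3) + 2  [with Z_1=6, Z_3=9]  = 8; Z_6 = Z_2 + Z_1 + 5  [with Z_2=-3, Z_1=6]  = 8; Z_7 = -Z_6 - 2Z_4 + 4  [with Z_6=8, Z_4=8]  = -20.
Change = -16 − (-20) = 4.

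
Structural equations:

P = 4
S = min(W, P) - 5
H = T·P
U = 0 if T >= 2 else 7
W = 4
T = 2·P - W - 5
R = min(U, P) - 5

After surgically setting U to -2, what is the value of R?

Intervening sets U = -2 and removes its equation (U = 0 if T >= 2 else 7).
R = min(U, P) - 5  [with U=-2, P=4]  = -7

-7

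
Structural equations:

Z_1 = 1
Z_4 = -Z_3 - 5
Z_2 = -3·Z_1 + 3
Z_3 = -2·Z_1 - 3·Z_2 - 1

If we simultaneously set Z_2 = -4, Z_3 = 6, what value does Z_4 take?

Setting Z_2 = -4, Z_3 = 6 by intervention discards those variables' equations.
Z_4 = -Z_3 - 5  [with Z_3=6]  = -11

-11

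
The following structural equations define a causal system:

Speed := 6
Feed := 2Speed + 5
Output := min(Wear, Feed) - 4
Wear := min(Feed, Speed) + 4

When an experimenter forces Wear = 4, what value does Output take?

The intervention breaks the incoming arrows to Wear: Wear := min(Feed, Speed) + 4 no longer applies, and Wear = 4.
Feed = 2Speed + 5  [with Speed=6]  = 17
Output = min(Wear, Feed) - 4  [with Wear=4, Feed=17]  = 0

0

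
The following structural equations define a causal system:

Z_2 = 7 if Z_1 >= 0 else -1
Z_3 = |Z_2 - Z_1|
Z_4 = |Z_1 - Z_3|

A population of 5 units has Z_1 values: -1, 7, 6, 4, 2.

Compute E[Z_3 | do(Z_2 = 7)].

Every unit gets Z_2=7 under the intervention. Z_3 values become 8, 0, 1, 3, 5; E[Z_3|do(Z_2=7)] = 3.4.

3.4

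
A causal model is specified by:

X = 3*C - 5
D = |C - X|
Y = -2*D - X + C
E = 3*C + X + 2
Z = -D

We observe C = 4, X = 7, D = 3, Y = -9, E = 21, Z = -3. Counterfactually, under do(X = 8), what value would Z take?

Under do(X=8), the mechanism X = 3*C - 5 is discarded; X is fixed at 8.
D = |C - X|  [with C=4, X=8]  = 4
Z = -D  [with D=4]  = -4

-4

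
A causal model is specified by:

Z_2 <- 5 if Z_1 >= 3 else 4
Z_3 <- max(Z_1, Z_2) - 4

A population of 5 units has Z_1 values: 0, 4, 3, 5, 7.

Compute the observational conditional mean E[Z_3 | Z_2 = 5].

E[Z_3|Z_2=5] averages over only the 4 units with Z_2=5 (Z_1 = 4, 3, 5, 7): Z_3 = 1, 1, 1, 3, mean 1.5.

1.5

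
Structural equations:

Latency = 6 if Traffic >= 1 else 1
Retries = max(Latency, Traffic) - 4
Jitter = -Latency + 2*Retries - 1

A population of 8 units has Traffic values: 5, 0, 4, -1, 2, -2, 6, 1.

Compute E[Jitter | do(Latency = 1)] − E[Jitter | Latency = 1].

Every unit gets Latency=1 under the intervention. Jitter values become 0, -8, -2, -8, -6, -8, 2, -8; E[Jitter|do(Latency=1)] = -4.75.
Conditioning on Latency=1 selects the 3 unit(s) with Traffic ∈ {0, -1, -2}. Their Jitter values: -8, -8, -8. Mean = -8.
Difference = -4.75 − (-8) = 3.25.

3.25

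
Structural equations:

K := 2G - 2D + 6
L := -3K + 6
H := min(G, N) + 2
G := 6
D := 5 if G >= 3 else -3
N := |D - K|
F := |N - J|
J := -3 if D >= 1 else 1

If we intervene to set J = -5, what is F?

The intervention breaks the incoming arrows to J: J := -3 if D >= 1 else 1 no longer applies, and J = -5.
D = 5 if G >= 3 else -3  [with G=6]  = 5
K = 2G - 2D + 6  [with G=6, D=5]  = 8
N = |D - K|  [with D=5, K=8]  = 3
F = |N - J|  [with N=3, J=-5]  = 8

8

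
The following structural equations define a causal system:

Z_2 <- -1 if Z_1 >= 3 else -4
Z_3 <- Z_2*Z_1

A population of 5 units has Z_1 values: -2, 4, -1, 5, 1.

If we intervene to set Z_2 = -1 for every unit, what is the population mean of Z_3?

Under do(Z_2=-1), Z_2's equation is replaced by Z_2=-1 for every unit. Per-unit Z_3: 2, -4, 1, -5, -1. Mean = -1.4.

-1.4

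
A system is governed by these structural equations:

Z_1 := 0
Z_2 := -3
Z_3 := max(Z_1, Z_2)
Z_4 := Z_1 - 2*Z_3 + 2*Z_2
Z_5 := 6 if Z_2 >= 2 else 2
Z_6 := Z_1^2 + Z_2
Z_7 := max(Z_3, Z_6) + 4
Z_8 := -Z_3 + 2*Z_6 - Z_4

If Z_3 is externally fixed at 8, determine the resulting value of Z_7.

The intervention breaks the incoming arrows to Z_3: Z_3 := max(Z_1, Z_2) no longer applies, and Z_3 = 8.
Z_6 = Z_1^2 + Z_2  [with Z_1=0, Z_2=-3]  = -3
Z_7 = max(Z_3, Z_6) + 4  [with Z_3=8, Z_6=-3]  = 12

12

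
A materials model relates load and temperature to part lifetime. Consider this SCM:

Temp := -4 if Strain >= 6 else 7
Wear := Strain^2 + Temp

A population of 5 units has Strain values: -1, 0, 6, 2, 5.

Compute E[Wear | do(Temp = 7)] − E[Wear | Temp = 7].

The intervention sets Temp=7 in all 5 units regardless of Strain. Recomputing Wear per unit gives 8, 7, 43, 11, 32; average 20.2.
Observing Temp=7 restricts to units where Temp's equation naturally yields 7: Strain ∈ {-1, 0, 2, 5}. In that subpopulation Wear = 8, 7, 11, 32, mean 14.5.
Difference = 20.2 − 14.5 = 5.7.

5.7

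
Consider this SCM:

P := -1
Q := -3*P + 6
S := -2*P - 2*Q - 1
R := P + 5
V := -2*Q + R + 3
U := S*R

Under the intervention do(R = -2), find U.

34

Under do(R=-2), the mechanism R := P + 5 is discarded; R is fixed at -2.
Q = -3*P + 6  [with P=-1]  = 9
S = -2*P - 2*Q - 1  [with P=-1, Q=9]  = -17
U = S*R  [with S=-17, R=-2]  = 34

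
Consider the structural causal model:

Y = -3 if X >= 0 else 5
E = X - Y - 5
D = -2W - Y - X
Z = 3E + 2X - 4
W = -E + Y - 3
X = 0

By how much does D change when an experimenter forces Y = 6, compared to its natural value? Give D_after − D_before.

-45

Under do(Y=6), the mechanism Y = -3 if X >= 0 else 5 is discarded; Y is fixed at 6.
E = X - Y - 5  [with X=0, Y=6]  = -11
W = -E + Y - 3  [with E=-11, Y=6]  = 14
D = -2W - Y - X  [with W=14, Y=6, X=0]  = -34
Without intervention: Y = -3 if X >= 0 else 5  [with X=0]  = -3; E = X - Y - 5  [with X=0, Y=-3]  = -2; W = -E + Y - 3  [with E=-2, Y=-3]  = -4; D = -2W - Y - X  [with W=-4, Y=-3, X=0]  = 11.
Change = -34 − 11 = -45.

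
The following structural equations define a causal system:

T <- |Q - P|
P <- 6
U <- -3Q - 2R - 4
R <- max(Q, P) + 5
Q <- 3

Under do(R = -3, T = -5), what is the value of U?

-7

Setting R = -3, T = -5 by intervention discards those variables' equations.
U = -3Q - 2R - 4  [with Q=3, R=-3]  = -7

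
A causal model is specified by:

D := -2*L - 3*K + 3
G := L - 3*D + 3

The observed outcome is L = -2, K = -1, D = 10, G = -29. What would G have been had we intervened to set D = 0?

1

The intervention breaks the incoming arrows to D: D := -2*L - 3*K + 3 no longer applies, and D = 0.
G = L - 3*D + 3  [with L=-2, D=0]  = 1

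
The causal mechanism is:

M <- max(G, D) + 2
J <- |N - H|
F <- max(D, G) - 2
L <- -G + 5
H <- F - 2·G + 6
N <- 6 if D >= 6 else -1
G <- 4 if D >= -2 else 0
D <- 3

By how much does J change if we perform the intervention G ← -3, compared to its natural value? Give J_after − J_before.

13

do(G=-3) replaces the equation G <- 4 if D >= -2 else 0 with the constant G = -3.
F = max(D, G) - 2  [with D=3, G=-3]  = 1
N = 6 if D >= 6 else -1  [with D=3]  = -1
H = F - 2·G + 6  [with F=1, G=-3]  = 13
J = |N - H|  [with N=-1, H=13]  = 14
Without intervention: G = 4 if D >= -2 else 0  [with D=3]  = 4; F = max(D, G) - 2  [with D=3, G=4]  = 2; N = 6 if D >= 6 else -1  [with D=3]  = -1; H = F - 2·G + 6  [with F=2, G=4]  = 0; J = |N - H|  [with N=-1, H=0]  = 1.
Change = 14 − 1 = 13.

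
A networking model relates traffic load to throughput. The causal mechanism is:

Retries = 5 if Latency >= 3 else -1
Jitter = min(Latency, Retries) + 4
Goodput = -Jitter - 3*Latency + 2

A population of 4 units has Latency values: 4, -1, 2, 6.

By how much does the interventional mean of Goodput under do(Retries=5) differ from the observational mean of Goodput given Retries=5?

8.75

The intervention sets Retries=5 in all 4 units regardless of Latency. Recomputing Goodput per unit gives -18, 2, -10, -25; average -12.75.
E[Goodput|Retries=5] averages over only the 2 units with Retries=5 (Latency = 4, 6): Goodput = -18, -25, mean -21.5.
Difference = -12.75 − (-21.5) = 8.75.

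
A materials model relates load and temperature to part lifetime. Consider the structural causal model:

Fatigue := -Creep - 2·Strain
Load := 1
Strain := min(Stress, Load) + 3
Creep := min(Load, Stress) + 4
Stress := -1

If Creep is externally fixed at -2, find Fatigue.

-2

Intervening sets Creep = -2 and removes its equation (Creep := min(Load, Stress) + 4).
Strain = min(Stress, Load) + 3  [with Stress=-1, Load=1]  = 2
Fatigue = -Creep - 2·Strain  [with Creep=-2, Strain=2]  = -2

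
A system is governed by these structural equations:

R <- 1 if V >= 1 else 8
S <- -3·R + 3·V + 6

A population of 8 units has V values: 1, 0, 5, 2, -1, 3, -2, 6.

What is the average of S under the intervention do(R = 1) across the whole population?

8.25

The intervention sets R=1 in all 8 units regardless of V. Recomputing S per unit gives 6, 3, 18, 9, 0, 12, -3, 21; average 8.25.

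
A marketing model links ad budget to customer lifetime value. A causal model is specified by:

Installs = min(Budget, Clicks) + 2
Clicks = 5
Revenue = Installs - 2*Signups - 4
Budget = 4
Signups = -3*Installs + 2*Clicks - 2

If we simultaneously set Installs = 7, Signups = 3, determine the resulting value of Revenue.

Setting Installs = 7, Signups = 3 by intervention discards those variables' equations.
Revenue = Installs - 2*Signups - 4  [with Installs=7, Signups=3]  = -3

-3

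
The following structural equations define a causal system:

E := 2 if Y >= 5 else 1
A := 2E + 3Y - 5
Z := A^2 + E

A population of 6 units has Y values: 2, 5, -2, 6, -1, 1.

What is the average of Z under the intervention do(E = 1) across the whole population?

83.5

Under do(E=1), E's equation is replaced by E=1 for every unit. Per-unit Z: 10, 145, 82, 226, 37, 1. Mean = 83.5.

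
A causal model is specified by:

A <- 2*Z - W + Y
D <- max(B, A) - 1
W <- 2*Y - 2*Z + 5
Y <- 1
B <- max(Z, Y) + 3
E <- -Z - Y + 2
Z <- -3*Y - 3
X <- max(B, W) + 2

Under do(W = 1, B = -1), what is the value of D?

Under do(W = 1, B = -1), each intervened variable's structural equation is replaced by its fixed value.
Z = -3*Y - 3  [with Y=1]  = -6
A = 2*Z - W + Y  [with Z=-6, W=1, Y=1]  = -12
D = max(B, A) - 1  [with B=-1, A=-12]  = -2

-2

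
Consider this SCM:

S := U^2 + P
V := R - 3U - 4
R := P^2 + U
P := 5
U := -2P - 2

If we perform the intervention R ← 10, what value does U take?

The intervention breaks the incoming arrows to R: R := P^2 + U no longer applies, and R = 10.
Since U is not a descendant of the intervened variable, it is unaffected.
U = -2P - 2  [with P=5]  = -12

-12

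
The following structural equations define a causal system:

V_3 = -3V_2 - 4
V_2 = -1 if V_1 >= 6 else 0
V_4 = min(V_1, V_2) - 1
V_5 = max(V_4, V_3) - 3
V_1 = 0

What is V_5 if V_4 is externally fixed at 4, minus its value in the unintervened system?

5

Intervening sets V_4 = 4 and removes its equation (V_4 = min(V_1, V_2) - 1).
V_2 = -1 if V_1 >= 6 else 0  [with V_1=0]  = 0
V_3 = -3V_2 - 4  [with V_2=0]  = -4
V_5 = max(V_4, V_3) - 3  [with V_4=4, V_3=-4]  = 1
Without intervention: V_2 = -1 if V_1 >= 6 else 0  [with V_1=0]  = 0; V_3 = -3V_2 - 4  [with V_2=0]  = -4; V_4 = min(V_1, V_2) - 1  [with V_1=0, V_2=0]  = -1; V_5 = max(V_4, V_3) - 3  [with V_4=-1, V_3=-4]  = -4.
Change = 1 − (-4) = 5.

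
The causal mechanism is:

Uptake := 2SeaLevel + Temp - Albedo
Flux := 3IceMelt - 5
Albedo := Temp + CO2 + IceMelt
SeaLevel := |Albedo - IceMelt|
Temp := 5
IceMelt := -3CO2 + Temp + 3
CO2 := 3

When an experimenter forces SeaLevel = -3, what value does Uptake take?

Under do(SeaLevel=-3), the mechanism SeaLevel := |Albedo - IceMelt| is discarded; SeaLevel is fixed at -3.
IceMelt = -3CO2 + Temp + 3  [with CO2=3, Temp=5]  = -1
Albedo = Temp + CO2 + IceMelt  [with Temp=5, CO2=3, IceMelt=-1]  = 7
Uptake = 2SeaLevel + Temp - Albedo  [with SeaLevel=-3, Temp=5, Albedo=7]  = -8

-8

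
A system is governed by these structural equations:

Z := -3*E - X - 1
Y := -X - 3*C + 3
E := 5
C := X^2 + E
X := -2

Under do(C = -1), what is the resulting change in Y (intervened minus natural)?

Intervening sets C = -1 and removes its equation (C := X^2 + E).
Y = -X - 3*C + 3  [with X=-2, C=-1]  = 8
Without intervention: C = X^2 + E  [with X=-2, E=5]  = 9; Y = -X - 3*C + 3  [with X=-2, C=9]  = -22.
Change = 8 − (-22) = 30.

30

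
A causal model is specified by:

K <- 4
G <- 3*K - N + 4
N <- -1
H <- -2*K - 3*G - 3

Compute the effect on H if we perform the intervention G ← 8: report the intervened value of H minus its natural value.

27

The intervention breaks the incoming arrows to G: G <- 3*K - N + 4 no longer applies, and G = 8.
H = -2*K - 3*G - 3  [with K=4, G=8]  = -35
Without intervention: G = 3*K - N + 4  [with K=4, N=-1]  = 17; H = -2*K - 3*G - 3  [with K=4, G=17]  = -62.
Change = -35 − (-62) = 27.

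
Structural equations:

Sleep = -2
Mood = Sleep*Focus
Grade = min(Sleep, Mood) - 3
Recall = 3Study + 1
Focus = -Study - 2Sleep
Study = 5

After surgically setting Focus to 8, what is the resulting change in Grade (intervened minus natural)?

The intervention breaks the incoming arrows to Focus: Focus = -Study - 2Sleep no longer applies, and Focus = 8.
Mood = Sleep*Focus  [with Sleep=-2, Focus=8]  = -16
Grade = min(Sleep, Mood) - 3  [with Sleep=-2, Mood=-16]  = -19
Without intervention: Focus = -Study - 2Sleep  [with Study=5, Sleep=-2]  = -1; Mood = Sleep*Focus  [with Sleep=-2, Focus=-1]  = 2; Grade = min(Sleep, Mood) - 3  [with Sleep=-2, Mood=2]  = -5.
Change = -19 − (-5) = -14.

-14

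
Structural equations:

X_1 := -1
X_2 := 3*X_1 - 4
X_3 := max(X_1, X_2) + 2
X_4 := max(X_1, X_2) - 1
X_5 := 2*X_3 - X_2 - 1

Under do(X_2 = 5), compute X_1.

Under do(X_2=5), the mechanism X_2 := 3*X_1 - 4 is discarded; X_2 is fixed at 5.
X_1 is not downstream of the intervention, so its value is determined by the original equations.

-1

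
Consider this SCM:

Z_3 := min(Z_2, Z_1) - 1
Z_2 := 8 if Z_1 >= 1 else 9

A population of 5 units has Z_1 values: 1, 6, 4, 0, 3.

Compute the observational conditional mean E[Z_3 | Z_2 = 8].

Conditioning on Z_2=8 selects the 4 unit(s) with Z_1 ∈ {1, 6, 4, 3}. Their Z_3 values: 0, 5, 3, 2. Mean = 2.5.

2.5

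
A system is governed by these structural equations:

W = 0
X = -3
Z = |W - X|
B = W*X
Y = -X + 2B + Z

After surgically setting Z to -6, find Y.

-3

do(Z=-6) replaces the equation Z = |W - X| with the constant Z = -6.
B = W*X  [with W=0, X=-3]  = 0
Y = -X + 2B + Z  [with X=-3, B=0, Z=-6]  = -3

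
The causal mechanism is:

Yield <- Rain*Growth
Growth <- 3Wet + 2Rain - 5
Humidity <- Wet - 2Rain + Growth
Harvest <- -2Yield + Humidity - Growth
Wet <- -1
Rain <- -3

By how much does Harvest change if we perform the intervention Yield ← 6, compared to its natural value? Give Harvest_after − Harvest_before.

The intervention breaks the incoming arrows to Yield: Yield <- Rain*Growth no longer applies, and Yield = 6.
Growth = 3Wet + 2Rain - 5  [with Wet=-1, Rain=-3]  = -14
Humidity = Wet - 2Rain + Growth  [with Wet=-1, Rain=-3, Growth=-14]  = -9
Harvest = -2Yield + Humidity - Growth  [with Yield=6, Humidity=-9, Growth=-14]  = -7
Without intervention: Growth = 3Wet + 2Rain - 5  [with Wet=-1, Rain=-3]  = -14; Humidity = Wet - 2Rain + Growth  [with Wet=-1, Rain=-3, Growth=-14]  = -9; Yield = Rain*Growth  [with Rain=-3, Growth=-14]  = 42; Harvest = -2Yield + Humidity - Growth  [with Yield=42, Humidity=-9, Growth=-14]  = -79.
Change = -7 − (-79) = 72.

72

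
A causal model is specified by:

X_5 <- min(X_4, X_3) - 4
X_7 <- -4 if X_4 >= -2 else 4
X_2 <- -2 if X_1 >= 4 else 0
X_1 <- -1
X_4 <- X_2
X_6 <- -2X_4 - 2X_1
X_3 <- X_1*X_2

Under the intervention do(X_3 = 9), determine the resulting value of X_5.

-4

do(X_3=9) replaces the equation X_3 <- X_1*X_2 with the constant X_3 = 9.
X_2 = -2 if X_1 >= 4 else 0  [with X_1=-1]  = 0
X_4 = X_2  [with X_2=0]  = 0
X_5 = min(X_4, X_3) - 4  [with X_4=0, X_3=9]  = -4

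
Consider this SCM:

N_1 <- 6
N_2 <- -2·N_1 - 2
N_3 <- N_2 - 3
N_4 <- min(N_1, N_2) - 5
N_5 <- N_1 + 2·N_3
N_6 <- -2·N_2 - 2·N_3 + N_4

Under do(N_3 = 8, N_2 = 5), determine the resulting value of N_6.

Setting N_3 = 8, N_2 = 5 by intervention discards those variables' equations.
N_4 = min(N_1, N_2) - 5  [with N_1=6, N_2=5]  = 0
N_6 = -2·N_2 - 2·N_3 + N_4  [with N_2=5, N_3=8, N_4=0]  = -26

-26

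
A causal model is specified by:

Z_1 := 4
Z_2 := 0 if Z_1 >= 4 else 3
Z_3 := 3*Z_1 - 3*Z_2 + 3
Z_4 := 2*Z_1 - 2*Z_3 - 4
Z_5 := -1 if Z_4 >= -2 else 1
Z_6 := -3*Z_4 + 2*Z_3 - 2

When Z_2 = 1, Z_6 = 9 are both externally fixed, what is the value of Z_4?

-20

The joint intervention fixes Z_2 = 1, Z_6 = 9, removing each variable's own equation.
Z_3 = 3*Z_1 - 3*Z_2 + 3  [with Z_1=4, Z_2=1]  = 12
Z_4 = 2*Z_1 - 2*Z_3 - 4  [with Z_1=4, Z_3=12]  = -20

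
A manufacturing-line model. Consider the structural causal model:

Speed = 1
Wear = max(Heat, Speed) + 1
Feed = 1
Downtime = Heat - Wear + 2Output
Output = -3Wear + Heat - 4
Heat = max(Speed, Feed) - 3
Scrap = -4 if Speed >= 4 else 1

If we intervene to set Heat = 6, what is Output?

-19

The intervention breaks the incoming arrows to Heat: Heat = max(Speed, Feed) - 3 no longer applies, and Heat = 6.
Wear = max(Heat, Speed) + 1  [with Heat=6, Speed=1]  = 7
Output = -3Wear + Heat - 4  [with Wear=7, Heat=6]  = -19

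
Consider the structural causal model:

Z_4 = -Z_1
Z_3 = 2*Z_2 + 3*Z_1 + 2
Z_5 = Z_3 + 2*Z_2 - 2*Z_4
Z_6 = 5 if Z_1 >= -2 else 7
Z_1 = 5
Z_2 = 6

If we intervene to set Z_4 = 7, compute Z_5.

Intervening sets Z_4 = 7 and removes its equation (Z_4 = -Z_1).
Z_3 = 2*Z_2 + 3*Z_1 + 2  [with Z_2=6, Z_1=5]  = 29
Z_5 = Z_3 + 2*Z_2 - 2*Z_4  [with Z_3=29, Z_2=6, Z_4=7]  = 27

27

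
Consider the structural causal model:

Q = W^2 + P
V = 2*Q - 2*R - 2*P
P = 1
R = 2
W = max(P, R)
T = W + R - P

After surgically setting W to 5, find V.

The intervention breaks the incoming arrows to W: W = max(P, R) no longer applies, and W = 5.
Q = W^2 + P  [with W=5, P=1]  = 26
V = 2*Q - 2*R - 2*P  [with Q=26, R=2, P=1]  = 46

46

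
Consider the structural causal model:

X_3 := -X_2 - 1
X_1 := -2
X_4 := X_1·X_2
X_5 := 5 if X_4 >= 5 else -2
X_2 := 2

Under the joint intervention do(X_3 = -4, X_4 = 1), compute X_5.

-2

Setting X_3 = -4, X_4 = 1 by intervention discards those variables' equations.
X_5 = 5 if X_4 >= 5 else -2  [with X_4=1]  = -2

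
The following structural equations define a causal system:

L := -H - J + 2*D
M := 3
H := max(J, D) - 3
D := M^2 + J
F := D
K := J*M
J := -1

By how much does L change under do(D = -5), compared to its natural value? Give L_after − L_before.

-17

Under do(D=-5), the mechanism D := M^2 + J is discarded; D is fixed at -5.
H = max(J, D) - 3  [with J=-1, D=-5]  = -4
L = -H - J + 2*D  [with H=-4, J=-1, D=-5]  = -5
Without intervention: D = M^2 + J  [with M=3, J=-1]  = 8; H = max(J, D) - 3  [with J=-1, D=8]  = 5; L = -H - J + 2*D  [with H=5, J=-1, D=8]  = 12.
Change = -5 − 12 = -17.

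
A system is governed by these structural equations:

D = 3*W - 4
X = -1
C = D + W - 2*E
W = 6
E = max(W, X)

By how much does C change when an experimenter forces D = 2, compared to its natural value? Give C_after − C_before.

-12

Intervening sets D = 2 and removes its equation (D = 3*W - 4).
E = max(W, X)  [with W=6, X=-1]  = 6
C = D + W - 2*E  [with D=2, W=6, E=6]  = -4
Without intervention: E = max(W, X)  [with W=6, X=-1]  = 6; D = 3*W - 4  [with W=6]  = 14; C = D + W - 2*E  [with D=14, W=6, E=6]  = 8.
Change = -4 − 8 = -12.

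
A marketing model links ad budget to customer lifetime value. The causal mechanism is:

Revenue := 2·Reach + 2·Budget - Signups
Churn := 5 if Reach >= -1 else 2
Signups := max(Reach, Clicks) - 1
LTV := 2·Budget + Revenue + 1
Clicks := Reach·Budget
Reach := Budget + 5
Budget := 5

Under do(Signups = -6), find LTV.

47

The intervention breaks the incoming arrows to Signups: Signups := max(Reach, Clicks) - 1 no longer applies, and Signups = -6.
Reach = Budget + 5  [with Budget=5]  = 10
Revenue = 2·Reach + 2·Budget - Signups  [with Reach=10, Budget=5, Signups=-6]  = 36
LTV = 2·Budget + Revenue + 1  [with Budget=5, Revenue=36]  = 47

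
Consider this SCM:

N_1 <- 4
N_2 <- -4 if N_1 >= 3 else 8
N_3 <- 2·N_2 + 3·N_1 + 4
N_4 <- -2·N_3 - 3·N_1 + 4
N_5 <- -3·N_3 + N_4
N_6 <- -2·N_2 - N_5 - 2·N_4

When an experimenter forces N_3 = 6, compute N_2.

Under do(N_3=6), the mechanism N_3 <- 2·N_2 + 3·N_1 + 4 is discarded; N_3 is fixed at 6.
Since N_2 is not a descendant of the intervened variable, it is unaffected.
N_2 = -4 if N_1 >= 3 else 8  [with N_1=4]  = -4

-4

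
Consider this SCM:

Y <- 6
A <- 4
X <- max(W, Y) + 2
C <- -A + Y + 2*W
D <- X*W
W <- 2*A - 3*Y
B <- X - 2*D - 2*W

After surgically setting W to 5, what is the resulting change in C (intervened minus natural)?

30

The intervention breaks the incoming arrows to W: W <- 2*A - 3*Y no longer applies, and W = 5.
C = -A + Y + 2*W  [with A=4, Y=6, W=5]  = 12
Without intervention: W = 2*A - 3*Y  [with A=4, Y=6]  = -10; C = -A + Y + 2*W  [with A=4, Y=6, W=-10]  = -18.
Change = 12 − (-18) = 30.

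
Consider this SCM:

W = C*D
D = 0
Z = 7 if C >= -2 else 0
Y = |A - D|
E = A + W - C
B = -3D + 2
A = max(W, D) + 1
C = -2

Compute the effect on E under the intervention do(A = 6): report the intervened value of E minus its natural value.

5

Under do(A=6), the mechanism A = max(W, D) + 1 is discarded; A is fixed at 6.
W = C*D  [with C=-2, D=0]  = 0
E = A + W - C  [with A=6, W=0, C=-2]  = 8
Without intervention: W = C*D  [with C=-2, D=0]  = 0; A = max(W, D) + 1  [with W=0, D=0]  = 1; E = A + W - C  [with A=1, W=0, C=-2]  = 3.
Change = 8 − 3 = 5.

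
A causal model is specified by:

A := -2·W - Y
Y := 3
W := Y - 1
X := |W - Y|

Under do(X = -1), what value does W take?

2

The intervention breaks the incoming arrows to X: X := |W - Y| no longer applies, and X = -1.
Since W is not a descendant of the intervened variable, it is unaffected.
W = Y - 1  [with Y=3]  = 2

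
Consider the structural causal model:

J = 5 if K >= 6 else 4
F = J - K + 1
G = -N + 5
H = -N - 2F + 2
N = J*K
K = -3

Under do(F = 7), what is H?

0

Intervening sets F = 7 and removes its equation (F = J - K + 1).
J = 5 if K >= 6 else 4  [with K=-3]  = 4
N = J*K  [with J=4, K=-3]  = -12
H = -N - 2F + 2  [with N=-12, F=7]  = 0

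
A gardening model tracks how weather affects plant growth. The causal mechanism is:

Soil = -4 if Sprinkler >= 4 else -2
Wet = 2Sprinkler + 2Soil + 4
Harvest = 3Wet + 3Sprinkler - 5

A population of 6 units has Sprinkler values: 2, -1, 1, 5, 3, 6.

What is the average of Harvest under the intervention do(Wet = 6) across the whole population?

21

The intervention sets Wet=6 in all 6 units regardless of Sprinkler. Recomputing Harvest per unit gives 19, 10, 16, 28, 22, 31; average 21.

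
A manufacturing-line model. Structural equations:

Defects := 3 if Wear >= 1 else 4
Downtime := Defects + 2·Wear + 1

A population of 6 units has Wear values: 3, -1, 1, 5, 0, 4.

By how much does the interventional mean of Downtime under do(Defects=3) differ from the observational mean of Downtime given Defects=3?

Every unit gets Defects=3 under the intervention. Downtime values become 10, 2, 6, 14, 4, 12; E[Downtime|do(Defects=3)] = 8.
E[Downtime|Defects=3] averages over only the 4 units with Defects=3 (Wear = 3, 1, 5, 4): Downtime = 10, 6, 14, 12, mean 10.5.
Difference = 8 − 10.5 = -2.5.

-2.5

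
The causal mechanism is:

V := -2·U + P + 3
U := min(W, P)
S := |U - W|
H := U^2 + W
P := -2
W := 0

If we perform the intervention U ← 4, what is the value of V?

-7

do(U=4) replaces the equation U := min(W, P) with the constant U = 4.
V = -2·U + P + 3  [with U=4, P=-2]  = -7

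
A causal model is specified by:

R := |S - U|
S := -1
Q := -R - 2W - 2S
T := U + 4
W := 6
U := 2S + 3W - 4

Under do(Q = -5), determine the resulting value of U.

do(Q=-5) replaces the equation Q := -R - 2W - 2S with the constant Q = -5.
U is not downstream of the intervention, so its value is determined by the original equations.
U = 2S + 3W - 4  [with S=-1, W=6]  = 12

12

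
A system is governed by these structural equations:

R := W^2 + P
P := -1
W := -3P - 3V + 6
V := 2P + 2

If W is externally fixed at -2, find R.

The intervention breaks the incoming arrows to W: W := -3P - 3V + 6 no longer applies, and W = -2.
R = W^2 + P  [with W=-2, P=-1]  = 3

3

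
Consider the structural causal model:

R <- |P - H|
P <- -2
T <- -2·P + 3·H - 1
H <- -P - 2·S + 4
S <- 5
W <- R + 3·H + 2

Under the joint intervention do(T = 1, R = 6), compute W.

Setting T = 1, R = 6 by intervention discards those variables' equations.
H = -P - 2·S + 4  [with P=-2, S=5]  = -4
W = R + 3·H + 2  [with R=6, H=-4]  = -4

-4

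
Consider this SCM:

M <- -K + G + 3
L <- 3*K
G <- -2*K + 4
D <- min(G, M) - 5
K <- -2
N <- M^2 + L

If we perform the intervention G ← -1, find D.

-6

Under do(G=-1), the mechanism G <- -2*K + 4 is discarded; G is fixed at -1.
M = -K + G + 3  [with K=-2, G=-1]  = 4
D = min(G, M) - 5  [with G=-1, M=4]  = -6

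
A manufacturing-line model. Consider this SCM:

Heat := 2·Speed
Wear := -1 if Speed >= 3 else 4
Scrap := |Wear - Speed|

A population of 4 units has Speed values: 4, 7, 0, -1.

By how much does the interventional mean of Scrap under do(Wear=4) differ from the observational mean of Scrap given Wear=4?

-1.5

Under do(Wear=4), Wear's equation is replaced by Wear=4 for every unit. Per-unit Scrap: 0, 3, 4, 5. Mean = 3.
Observing Wear=4 restricts to units where Wear's equation naturally yields 4: Speed ∈ {0, -1}. In that subpopulation Scrap = 4, 5, mean 4.5.
Difference = 3 − 4.5 = -1.5.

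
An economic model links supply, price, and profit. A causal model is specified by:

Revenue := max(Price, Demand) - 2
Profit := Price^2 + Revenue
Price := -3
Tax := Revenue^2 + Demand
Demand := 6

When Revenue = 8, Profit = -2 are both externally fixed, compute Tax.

70

The joint intervention fixes Revenue = 8, Profit = -2, removing each variable's own equation.
Tax = Revenue^2 + Demand  [with Revenue=8, Demand=6]  = 70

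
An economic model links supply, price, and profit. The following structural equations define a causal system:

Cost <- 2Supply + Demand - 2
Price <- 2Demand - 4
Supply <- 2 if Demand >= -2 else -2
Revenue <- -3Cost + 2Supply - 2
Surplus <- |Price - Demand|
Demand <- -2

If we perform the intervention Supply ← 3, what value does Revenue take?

-2

do(Supply=3) replaces the equation Supply <- 2 if Demand >= -2 else -2 with the constant Supply = 3.
Cost = 2Supply + Demand - 2  [with Supply=3, Demand=-2]  = 2
Revenue = -3Cost + 2Supply - 2  [with Cost=2, Supply=3]  = -2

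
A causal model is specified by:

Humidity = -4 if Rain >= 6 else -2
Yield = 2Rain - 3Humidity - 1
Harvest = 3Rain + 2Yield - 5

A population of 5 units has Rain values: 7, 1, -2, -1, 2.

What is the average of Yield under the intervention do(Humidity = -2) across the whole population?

7.8

Every unit gets Humidity=-2 under the intervention. Yield values become 19, 7, 1, 3, 9; E[Yield|do(Humidity=-2)] = 7.8.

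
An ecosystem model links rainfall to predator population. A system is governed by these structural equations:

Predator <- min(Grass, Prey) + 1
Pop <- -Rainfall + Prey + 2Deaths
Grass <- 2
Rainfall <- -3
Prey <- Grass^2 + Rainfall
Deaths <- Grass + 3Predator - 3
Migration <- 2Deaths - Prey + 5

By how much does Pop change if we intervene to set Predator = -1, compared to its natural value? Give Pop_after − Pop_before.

The intervention breaks the incoming arrows to Predator: Predator <- min(Grass, Prey) + 1 no longer applies, and Predator = -1.
Prey = Grass^2 + Rainfall  [with Grass=2, Rainfall=-3]  = 1
Deaths = Grass + 3Predator - 3  [with Grass=2, Predator=-1]  = -4
Pop = -Rainfall + Prey + 2Deaths  [with Rainfall=-3, Prey=1, Deaths=-4]  = -4
Without intervention: Prey = Grass^2 + Rainfall  [with Grass=2, Rainfall=-3]  = 1; Predator = min(Grass, Prey) + 1  [with Grass=2, Prey=1]  = 2; Deaths = Grass + 3Predator - 3  [with Grass=2, Predator=2]  = 5; Pop = -Rainfall + Prey + 2Deaths  [with Rainfall=-3, Prey=1, Deaths=5]  = 14.
Change = -4 − 14 = -18.

-18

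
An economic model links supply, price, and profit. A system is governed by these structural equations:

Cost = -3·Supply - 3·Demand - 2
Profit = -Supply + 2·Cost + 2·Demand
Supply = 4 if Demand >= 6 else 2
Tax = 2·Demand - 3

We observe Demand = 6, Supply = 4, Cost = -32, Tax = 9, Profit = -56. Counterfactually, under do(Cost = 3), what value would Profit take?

do(Cost=3) replaces the equation Cost = -3·Supply - 3·Demand - 2 with the constant Cost = 3.
Supply = 4 if Demand >= 6 else 2  [with Demand=6]  = 4
Profit = -Supply + 2·Cost + 2·Demand  [with Supply=4, Cost=3, Demand=6]  = 14

14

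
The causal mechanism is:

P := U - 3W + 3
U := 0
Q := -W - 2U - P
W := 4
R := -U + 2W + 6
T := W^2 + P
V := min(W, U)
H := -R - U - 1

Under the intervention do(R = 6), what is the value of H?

-7

Under do(R=6), the mechanism R := -U + 2W + 6 is discarded; R is fixed at 6.
H = -R - U - 1  [with R=6, U=0]  = -7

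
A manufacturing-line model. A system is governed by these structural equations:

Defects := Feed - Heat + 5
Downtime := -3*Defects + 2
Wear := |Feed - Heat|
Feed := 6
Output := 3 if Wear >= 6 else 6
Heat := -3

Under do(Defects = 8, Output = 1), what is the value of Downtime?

-22

The joint intervention fixes Defects = 8, Output = 1, removing each variable's own equation.
Downtime = -3*Defects + 2  [with Defects=8]  = -22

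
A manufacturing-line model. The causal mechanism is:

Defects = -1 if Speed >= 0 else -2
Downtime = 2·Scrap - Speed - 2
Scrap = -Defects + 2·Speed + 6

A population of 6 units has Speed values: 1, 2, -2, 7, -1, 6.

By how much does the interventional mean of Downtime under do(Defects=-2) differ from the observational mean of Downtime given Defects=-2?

do(Defects=-2) breaks Defects's dependence on Speed. With Defects=-2 fixed, Downtime across the units is 17, 20, 8, 35, 11, 32, mean 20.5.
Observing Defects=-2 restricts to units where Defects's equation naturally yields -2: Speed ∈ {-2, -1}. In that subpopulation Downtime = 8, 11, mean 9.5.
Difference = 20.5 − 9.5 = 11.

11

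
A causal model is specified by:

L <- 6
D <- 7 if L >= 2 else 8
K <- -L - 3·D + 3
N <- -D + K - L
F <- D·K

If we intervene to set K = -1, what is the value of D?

7

Under do(K=-1), the mechanism K <- -L - 3·D + 3 is discarded; K is fixed at -1.
Since D is not a descendant of the intervened variable, it is unaffected.
D = 7 if L >= 2 else 8  [with L=6]  = 7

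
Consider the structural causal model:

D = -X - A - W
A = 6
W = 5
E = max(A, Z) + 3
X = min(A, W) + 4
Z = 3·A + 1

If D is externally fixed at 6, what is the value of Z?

The intervention breaks the incoming arrows to D: D = -X - A - W no longer applies, and D = 6.
Since Z is not a descendant of the intervened variable, it is unaffected.
Z = 3·A + 1  [with A=6]  = 19

19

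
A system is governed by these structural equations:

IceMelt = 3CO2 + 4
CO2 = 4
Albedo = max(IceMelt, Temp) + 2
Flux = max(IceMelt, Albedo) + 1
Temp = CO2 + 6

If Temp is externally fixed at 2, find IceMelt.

The intervention breaks the incoming arrows to Temp: Temp = CO2 + 6 no longer applies, and Temp = 2.
Since IceMelt is not a descendant of the intervened variable, it is unaffected.
IceMelt = 3CO2 + 4  [with CO2=4]  = 16

16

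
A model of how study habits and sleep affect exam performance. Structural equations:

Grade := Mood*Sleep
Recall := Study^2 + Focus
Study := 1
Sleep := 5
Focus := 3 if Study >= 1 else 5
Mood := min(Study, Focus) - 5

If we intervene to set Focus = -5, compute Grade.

The intervention breaks the incoming arrows to Focus: Focus := 3 if Study >= 1 else 5 no longer applies, and Focus = -5.
Mood = min(Study, Focus) - 5  [with Study=1, Focus=-5]  = -10
Grade = Mood*Sleep  [with Mood=-10, Sleep=5]  = -50

-50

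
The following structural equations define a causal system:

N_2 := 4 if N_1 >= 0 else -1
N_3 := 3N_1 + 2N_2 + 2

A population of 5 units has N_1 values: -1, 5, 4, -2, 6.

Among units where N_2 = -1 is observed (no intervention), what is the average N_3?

E[N_3|N_2=-1] averages over only the 2 units with N_2=-1 (N_1 = -1, -2): N_3 = -3, -6, mean -4.5.

-4.5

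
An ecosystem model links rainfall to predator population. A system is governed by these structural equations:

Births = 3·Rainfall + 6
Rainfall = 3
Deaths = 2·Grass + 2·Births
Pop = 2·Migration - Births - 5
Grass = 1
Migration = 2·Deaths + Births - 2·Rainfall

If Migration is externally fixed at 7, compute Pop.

The intervention breaks the incoming arrows to Migration: Migration = 2·Deaths + Births - 2·Rainfall no longer applies, and Migration = 7.
Births = 3·Rainfall + 6  [with Rainfall=3]  = 15
Pop = 2·Migration - Births - 5  [with Migration=7, Births=15]  = -6

-6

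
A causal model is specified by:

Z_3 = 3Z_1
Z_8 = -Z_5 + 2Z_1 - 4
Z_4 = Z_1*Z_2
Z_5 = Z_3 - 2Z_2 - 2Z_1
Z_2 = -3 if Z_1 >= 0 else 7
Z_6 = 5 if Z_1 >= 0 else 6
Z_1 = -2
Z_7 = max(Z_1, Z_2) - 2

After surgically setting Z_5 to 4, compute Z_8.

do(Z_5=4) replaces the equation Z_5 = Z_3 - 2Z_2 - 2Z_1 with the constant Z_5 = 4.
Z_8 = -Z_5 + 2Z_1 - 4  [with Z_5=4, Z_1=-2]  = -12

-12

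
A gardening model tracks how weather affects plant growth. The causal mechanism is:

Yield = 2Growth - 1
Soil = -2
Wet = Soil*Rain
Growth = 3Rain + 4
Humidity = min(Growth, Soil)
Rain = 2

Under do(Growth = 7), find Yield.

Under do(Growth=7), the mechanism Growth = 3Rain + 4 is discarded; Growth is fixed at 7.
Yield = 2Growth - 1  [with Growth=7]  = 13

13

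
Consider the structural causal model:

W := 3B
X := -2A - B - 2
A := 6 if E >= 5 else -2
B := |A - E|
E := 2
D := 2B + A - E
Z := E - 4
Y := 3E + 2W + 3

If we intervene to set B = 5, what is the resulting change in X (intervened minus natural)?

The intervention breaks the incoming arrows to B: B := |A - E| no longer applies, and B = 5.
A = 6 if E >= 5 else -2  [with E=2]  = -2
X = -2A - B - 2  [with A=-2, B=5]  = -3
Without intervention: A = 6 if E >= 5 else -2  [with E=2]  = -2; B = |A - E|  [with A=-2, E=2]  = 4; X = -2A - B - 2  [with A=-2, B=4]  = -2.
Change = -3 − (-2) = -1.

-1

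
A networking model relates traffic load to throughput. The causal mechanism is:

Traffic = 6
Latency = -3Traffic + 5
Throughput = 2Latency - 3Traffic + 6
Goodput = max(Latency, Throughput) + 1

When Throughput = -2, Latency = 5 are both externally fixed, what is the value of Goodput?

The joint intervention fixes Throughput = -2, Latency = 5, removing each variable's own equation.
Goodput = max(Latency, Throughput) + 1  [with Latency=5, Throughput=-2]  = 6

6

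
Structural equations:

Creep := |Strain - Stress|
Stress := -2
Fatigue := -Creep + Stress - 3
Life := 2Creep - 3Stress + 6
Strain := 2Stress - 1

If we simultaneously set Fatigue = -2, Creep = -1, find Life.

The joint intervention fixes Fatigue = -2, Creep = -1, removing each variable's own equation.
Life = 2Creep - 3Stress + 6  [with Creep=-1, Stress=-2]  = 10

10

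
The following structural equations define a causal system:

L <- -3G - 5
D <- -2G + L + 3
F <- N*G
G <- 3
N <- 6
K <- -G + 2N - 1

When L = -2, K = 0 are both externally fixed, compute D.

Setting L = -2, K = 0 by intervention discards those variables' equations.
D = -2G + L + 3  [with G=3, L=-2]  = -5

-5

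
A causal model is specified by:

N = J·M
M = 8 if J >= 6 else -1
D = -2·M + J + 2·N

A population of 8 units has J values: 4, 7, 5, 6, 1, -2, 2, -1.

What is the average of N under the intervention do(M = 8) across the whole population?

Under do(M=8), M's equation is replaced by M=8 for every unit. Per-unit N: 32, 56, 40, 48, 8, -16, 16, -8. Mean = 22.

22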